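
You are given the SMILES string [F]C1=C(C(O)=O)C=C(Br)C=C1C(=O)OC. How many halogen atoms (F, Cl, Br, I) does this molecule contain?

2

Halogen atoms appear at heavy-atom positions 1, 9 (1×Br, 1×F).
Other groups present: 1 carboxylic acid, 1 ester.
Halogen count: 2.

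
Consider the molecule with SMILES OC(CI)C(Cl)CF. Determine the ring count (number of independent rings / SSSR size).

0

In SMILES, each pair of matching ring-closure digits denotes one ring-closing bond; the number of such bonds equals the number of independent rings.
Ring-closure bonds here: 0.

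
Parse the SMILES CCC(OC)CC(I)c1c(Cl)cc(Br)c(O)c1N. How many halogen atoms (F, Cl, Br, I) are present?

Halogen atoms appear at heavy-atom positions 8, 11, 14 (1×Br, 1×Cl, 1×I).
Other groups present: 1 ether, 1 hydroxyl, 1 primary amine.
Halogen count: 3.

3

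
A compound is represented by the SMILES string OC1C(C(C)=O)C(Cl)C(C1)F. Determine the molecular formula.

C7H10ClFO2

Walk through each heavy atom and fill implicit hydrogens from standard valence (C 4, N 3, O 2, S 2, halogen 1):
  atom 1: O, bond orders sum to 1 (valence 2) → 1 H
  atom 2: C, bond orders sum to 3 (valence 4) → 1 H
  atom 3: C, bond orders sum to 3 (valence 4) → 1 H
  atom 4: C, bond orders sum to 4 (valence 4) → 0 H
  atom 5: C, bond orders sum to 1 (valence 4) → 3 H
  atom 6: O, bond orders sum to 2 (valence 2) → 0 H
  atom 7: C, bond orders sum to 3 (valence 4) → 1 H
  atom 8: Cl (halogen, monovalent) → 0 H
  atom 9: C, bond orders sum to 3 (valence 4) → 1 H
  atom 10: C, bond orders sum to 2 (valence 4) → 2 H
  atom 11: F (halogen, monovalent) → 0 H
Totals → C:7, H:10, Cl:1, F:1, O:2.
In Hill order: C7H10ClFO2.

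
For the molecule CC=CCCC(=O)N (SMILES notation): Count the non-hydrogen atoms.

8

Every atom symbol written in the SMILES (organic subset) is one heavy atom; implicit H are not written.
Heavy atoms by element → C:6, N:1, O:1.
Total: 8.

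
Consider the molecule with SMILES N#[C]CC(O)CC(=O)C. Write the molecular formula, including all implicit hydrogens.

C6H9NO2

Walk through each heavy atom and fill implicit hydrogens from standard valence (C 4, N 3, O 2, S 2, halogen 1):
  atom 1: N, bond orders sum to 3 (valence 3) → 0 H
  atom 2: C with explicit H count 0
  atom 3: C, bond orders sum to 2 (valence 4) → 2 H
  atom 4: C, bond orders sum to 3 (valence 4) → 1 H
  atom 5: O, bond orders sum to 1 (valence 2) → 1 H
  atom 6: C, bond orders sum to 2 (valence 4) → 2 H
  atom 7: C, bond orders sum to 4 (valence 4) → 0 H
  atom 8: O, bond orders sum to 2 (valence 2) → 0 H
  atom 9: C, bond orders sum to 1 (valence 4) → 3 H
Totals → C:6, H:9, N:1, O:2.
In Hill order: C6H9NO2.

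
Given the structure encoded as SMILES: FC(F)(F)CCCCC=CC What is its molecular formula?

Walk through each heavy atom and fill implicit hydrogens from standard valence (C 4, N 3, O 2, S 2, halogen 1):
  atom 1: F (halogen, monovalent) → 0 H
  atom 2: C, bond orders sum to 4 (valence 4) → 0 H
  atom 3: F (halogen, monovalent) → 0 H
  atom 4: F (halogen, monovalent) → 0 H
  atom 5: C, bond orders sum to 2 (valence 4) → 2 H
  atom 6: C, bond orders sum to 2 (valence 4) → 2 H
  atom 7: C, bond orders sum to 2 (valence 4) → 2 H
  atom 8: C, bond orders sum to 2 (valence 4) → 2 H
  atom 9: C, bond orders sum to 3 (valence 4) → 1 H
  atom 10: C, bond orders sum to 3 (valence 4) → 1 H
  atom 11: C, bond orders sum to 1 (valence 4) → 3 H
Totals → C:8, H:13, F:3.

C8H13F3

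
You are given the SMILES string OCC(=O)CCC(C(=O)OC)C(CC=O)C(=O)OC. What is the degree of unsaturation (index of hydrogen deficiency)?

Molecular formula: C12H18O7.
DoU = (2C + 2 + N − H − X) / 2, where X is the halogen count and O/S are ignored.
    = (2·12 + 2 + 0 − 18 − 0) / 2 = 8 / 2 = 4.

4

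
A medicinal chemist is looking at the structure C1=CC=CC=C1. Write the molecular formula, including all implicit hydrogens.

Walk through each heavy atom and fill implicit hydrogens from standard valence (C 4, N 3, O 2, S 2, halogen 1):
  atom 1: C, bond orders sum to 3 (valence 4) → 1 H
  atom 2: C, bond orders sum to 3 (valence 4) → 1 H
  atom 3: C, bond orders sum to 3 (valence 4) → 1 H
  atom 4: C, bond orders sum to 3 (valence 4) → 1 H
  atom 5: C, bond orders sum to 3 (valence 4) → 1 H
  atom 6: C, bond orders sum to 3 (valence 4) → 1 H
Totals → C:6, H:6.
In Hill order: C6H6.

C6H6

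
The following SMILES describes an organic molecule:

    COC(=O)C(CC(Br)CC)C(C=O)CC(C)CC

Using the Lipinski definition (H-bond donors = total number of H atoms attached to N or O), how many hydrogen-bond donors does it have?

Donors: find every N or O and count the H atoms it carries.
  atom 2 (O): bond orders sum to 2 → 0 H
  atom 4 (O): bond orders sum to 2 → 0 H
  atom 13 (O): bond orders sum to 2 → 0 H
Lipinski HBD = 0.

0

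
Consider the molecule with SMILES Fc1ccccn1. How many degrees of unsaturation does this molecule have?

4

Molecular formula: C5H4FN.
DoU = (2C + 2 + N − H − X) / 2, where X is the halogen count and O/S are ignored.
    = (2·5 + 2 + 1 − 4 − 1) / 2 = 8 / 2 = 4.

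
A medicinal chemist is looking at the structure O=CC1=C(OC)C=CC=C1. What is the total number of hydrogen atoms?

Walk through each heavy atom and fill implicit hydrogens from standard valence (C 4, N 3, O 2, S 2, halogen 1):
  atom 1: O, bond orders sum to 2 (valence 2) → 0 H
  atom 2: C, bond orders sum to 3 (valence 4) → 1 H
  atom 3: C, bond orders sum to 4 (valence 4) → 0 H
  atom 4: C, bond orders sum to 4 (valence 4) → 0 H
  atom 5: O, bond orders sum to 2 (valence 2) → 0 H
  atom 6: C, bond orders sum to 1 (valence 4) → 3 H
  atom 7: C, bond orders sum to 3 (valence 4) → 1 H
  atom 8: C, bond orders sum to 3 (valence 4) → 1 H
  atom 9: C, bond orders sum to 3 (valence 4) → 1 H
  atom 10: C, bond orders sum to 3 (valence 4) → 1 H
Total hydrogens: 8.

8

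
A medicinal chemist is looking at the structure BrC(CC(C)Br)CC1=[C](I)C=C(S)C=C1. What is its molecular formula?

C11H13Br2IS

Walk through each heavy atom and fill implicit hydrogens from standard valence (C 4, N 3, O 2, S 2, halogen 1):
  atom 1: Br (halogen, monovalent) → 0 H
  atom 2: C, bond orders sum to 3 (valence 4) → 1 H
  atom 3: C, bond orders sum to 2 (valence 4) → 2 H
  atom 4: C, bond orders sum to 3 (valence 4) → 1 H
  atom 5: C, bond orders sum to 1 (valence 4) → 3 H
  atom 6: Br (halogen, monovalent) → 0 H
  atom 7: C, bond orders sum to 2 (valence 4) → 2 H
  atom 8: C, bond orders sum to 4 (valence 4) → 0 H
  atom 9: C with explicit H count 0
  atom 10: I (halogen, monovalent) → 0 H
  atom 11: C, bond orders sum to 3 (valence 4) → 1 H
  atom 12: C, bond orders sum to 4 (valence 4) → 0 H
  atom 13: S, bond orders sum to 1 (valence 2) → 1 H
  atom 14: C, bond orders sum to 3 (valence 4) → 1 H
  atom 15: C, bond orders sum to 3 (valence 4) → 1 H
Totals → C:11, H:13, Br:2, I:1, S:1.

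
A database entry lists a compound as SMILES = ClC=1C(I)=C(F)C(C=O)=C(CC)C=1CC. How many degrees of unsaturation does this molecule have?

Molecular formula: C11H11ClFIO.
DoU = (2C + 2 + N − H − X) / 2, where X is the halogen count and O/S are ignored.
    = (2·11 + 2 + 0 − 11 − 3) / 2 = 10 / 2 = 5.

5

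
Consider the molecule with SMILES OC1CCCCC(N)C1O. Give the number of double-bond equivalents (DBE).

1

Degree of unsaturation = (number of rings) + (number of π bonds).
Ring closures in the SMILES: 1.
π bonds: none → 0 DoU from unsaturation.
Total DoU = 1 + 0 = 1.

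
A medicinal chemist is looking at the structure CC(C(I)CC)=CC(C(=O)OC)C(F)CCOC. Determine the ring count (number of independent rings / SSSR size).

0

In SMILES, each pair of matching ring-closure digits denotes one ring-closing bond; the number of such bonds equals the number of independent rings.
Ring-closure bonds here: 0.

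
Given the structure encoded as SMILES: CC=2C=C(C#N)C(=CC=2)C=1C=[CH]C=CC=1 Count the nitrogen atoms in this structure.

Scan the SMILES for N atoms (remember two-letter symbols like Cl and Br are single atoms).
Nitrogen count: 1.

1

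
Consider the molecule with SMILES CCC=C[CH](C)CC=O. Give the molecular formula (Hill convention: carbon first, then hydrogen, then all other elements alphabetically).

Walk through each heavy atom and fill implicit hydrogens from standard valence (C 4, N 3, O 2, S 2, halogen 1):
  atom 1: C, bond orders sum to 1 (valence 4) → 3 H
  atom 2: C, bond orders sum to 2 (valence 4) → 2 H
  atom 3: C, bond orders sum to 3 (valence 4) → 1 H
  atom 4: C, bond orders sum to 3 (valence 4) → 1 H
  atom 5: C with explicit H count 1
  atom 6: C, bond orders sum to 1 (valence 4) → 3 H
  atom 7: C, bond orders sum to 2 (valence 4) → 2 H
  atom 8: C, bond orders sum to 3 (valence 4) → 1 H
  atom 9: O, bond orders sum to 2 (valence 2) → 0 H
Totals → C:8, H:14, O:1.
In Hill order: C8H14O.

C8H14O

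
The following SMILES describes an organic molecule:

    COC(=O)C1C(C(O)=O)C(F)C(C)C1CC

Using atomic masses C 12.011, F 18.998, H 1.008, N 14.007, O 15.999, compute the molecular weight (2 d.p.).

First, the molecular formula is C11H17FO4 (counting implicit H from valence).
  C: 11 × 12.011 = 132.121
  F: 1 × 18.998 = 18.998
  H: 17 × 1.008 = 17.136
  O: 4 × 15.999 = 63.996
Sum: 11×12.011 + 1×18.998 + 17×1.008 + 4×15.999 = 232.251 → 232.25 g/mol.

232.25 g/mol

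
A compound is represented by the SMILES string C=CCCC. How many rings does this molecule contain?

In SMILES, each pair of matching ring-closure digits denotes one ring-closing bond; the number of such bonds equals the number of independent rings.
Ring-closure bonds here: 0.

0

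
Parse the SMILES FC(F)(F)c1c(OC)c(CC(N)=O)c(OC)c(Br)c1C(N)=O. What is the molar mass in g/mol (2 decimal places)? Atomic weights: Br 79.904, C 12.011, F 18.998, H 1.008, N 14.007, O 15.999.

First, the molecular formula is C12H12BrF3N2O4 (counting implicit H from valence).
  Br: 1 × 79.904 = 79.904
  C: 12 × 12.011 = 144.132
  F: 3 × 18.998 = 56.994
  H: 12 × 1.008 = 12.096
  N: 2 × 14.007 = 28.014
  O: 4 × 15.999 = 63.996
Sum: 1×79.904 + 12×12.011 + 3×18.998 + 12×1.008 + 2×14.007 + 4×15.999 = 385.136 → 385.14 g/mol.

385.14 g/mol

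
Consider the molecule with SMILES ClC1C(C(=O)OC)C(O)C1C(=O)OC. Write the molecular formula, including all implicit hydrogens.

Walk through each heavy atom and fill implicit hydrogens from standard valence (C 4, N 3, O 2, S 2, halogen 1):
  atom 1: Cl (halogen, monovalent) → 0 H
  atom 2: C, bond orders sum to 3 (valence 4) → 1 H
  atom 3: C, bond orders sum to 3 (valence 4) → 1 H
  atom 4: C, bond orders sum to 4 (valence 4) → 0 H
  atom 5: O, bond orders sum to 2 (valence 2) → 0 H
  atom 6: O, bond orders sum to 2 (valence 2) → 0 H
  atom 7: C, bond orders sum to 1 (valence 4) → 3 H
  atom 8: C, bond orders sum to 3 (valence 4) → 1 H
  atom 9: O, bond orders sum to 1 (valence 2) → 1 H
  atom 10: C, bond orders sum to 3 (valence 4) → 1 H
  atom 11: C, bond orders sum to 4 (valence 4) → 0 H
  atom 12: O, bond orders sum to 2 (valence 2) → 0 H
  atom 13: O, bond orders sum to 2 (valence 2) → 0 H
  atom 14: C, bond orders sum to 1 (valence 4) → 3 H
Totals → C:8, H:11, Cl:1, O:5.
In Hill order: C8H11ClO5.

C8H11ClO5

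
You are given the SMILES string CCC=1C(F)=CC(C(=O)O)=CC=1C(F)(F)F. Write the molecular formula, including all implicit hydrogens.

C10H8F4O2

Walk through each heavy atom and fill implicit hydrogens from standard valence (C 4, N 3, O 2, S 2, halogen 1):
  atom 1: C, bond orders sum to 1 (valence 4) → 3 H
  atom 2: C, bond orders sum to 2 (valence 4) → 2 H
  atom 3: C, bond orders sum to 4 (valence 4) → 0 H
  atom 4: C, bond orders sum to 4 (valence 4) → 0 H
  atom 5: F (halogen, monovalent) → 0 H
  atom 6: C, bond orders sum to 3 (valence 4) → 1 H
  atom 7: C, bond orders sum to 4 (valence 4) → 0 H
  atom 8: C, bond orders sum to 4 (valence 4) → 0 H
  atom 9: O, bond orders sum to 2 (valence 2) → 0 H
  atom 10: O, bond orders sum to 1 (valence 2) → 1 H
  atom 11: C, bond orders sum to 3 (valence 4) → 1 H
  atom 12: C, bond orders sum to 4 (valence 4) → 0 H
  atom 13: C, bond orders sum to 4 (valence 4) → 0 H
  atom 14: F (halogen, monovalent) → 0 H
  atom 15: F (halogen, monovalent) → 0 H
  atom 16: F (halogen, monovalent) → 0 H
Totals → C:10, H:8, F:4, O:2.
In Hill order: C10H8F4O2.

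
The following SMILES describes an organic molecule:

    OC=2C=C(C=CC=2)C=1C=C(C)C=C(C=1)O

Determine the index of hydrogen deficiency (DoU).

Molecular formula: C13H12O2.
DoU = (2C + 2 + N − H − X) / 2, where X is the halogen count and O/S are ignored.
    = (2·13 + 2 + 0 − 12 − 0) / 2 = 16 / 2 = 8.

8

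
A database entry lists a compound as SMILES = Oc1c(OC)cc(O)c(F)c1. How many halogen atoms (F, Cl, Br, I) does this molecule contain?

1

Halogen atoms appear at heavy-atom position 10 (1×F).
Other groups present: 1 ether, 2 hydroxyl.
Halogen count: 1.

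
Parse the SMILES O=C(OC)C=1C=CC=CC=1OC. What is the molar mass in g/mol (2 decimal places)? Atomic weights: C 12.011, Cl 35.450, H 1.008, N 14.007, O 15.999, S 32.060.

166.18 g/mol

First, the molecular formula is C9H10O3 (counting implicit H from valence).
  C: 9 × 12.011 = 108.099
  H: 10 × 1.008 = 10.080
  O: 3 × 15.999 = 47.997
Sum: 9×12.011 + 10×1.008 + 3×15.999 = 166.176 → 166.18 g/mol.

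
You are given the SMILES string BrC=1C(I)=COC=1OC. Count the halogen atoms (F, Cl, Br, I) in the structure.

Halogen atoms appear at heavy-atom positions 1, 4 (1×Br, 1×I).
Other groups present: 1 ether.
Halogen count: 2.

2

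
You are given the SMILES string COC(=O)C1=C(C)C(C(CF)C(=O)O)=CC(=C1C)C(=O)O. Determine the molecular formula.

Walk through each heavy atom and fill implicit hydrogens from standard valence (C 4, N 3, O 2, S 2, halogen 1):
  atom 1: C, bond orders sum to 1 (valence 4) → 3 H
  atom 2: O, bond orders sum to 2 (valence 2) → 0 H
  atom 3: C, bond orders sum to 4 (valence 4) → 0 H
  atom 4: O, bond orders sum to 2 (valence 2) → 0 H
  atom 5: C, bond orders sum to 4 (valence 4) → 0 H
  atom 6: C, bond orders sum to 4 (valence 4) → 0 H
  atom 7: C, bond orders sum to 1 (valence 4) → 3 H
  atom 8: C, bond orders sum to 4 (valence 4) → 0 H
  atom 9: C, bond orders sum to 3 (valence 4) → 1 H
  atom 10: C, bond orders sum to 2 (valence 4) → 2 H
  atom 11: F (halogen, monovalent) → 0 H
  atom 12: C, bond orders sum to 4 (valence 4) → 0 H
  atom 13: O, bond orders sum to 2 (valence 2) → 0 H
  atom 14: O, bond orders sum to 1 (valence 2) → 1 H
  atom 15: C, bond orders sum to 3 (valence 4) → 1 H
  atom 16: C, bond orders sum to 4 (valence 4) → 0 H
  atom 17: C, bond orders sum to 4 (valence 4) → 0 H
  atom 18: C, bond orders sum to 1 (valence 4) → 3 H
  atom 19: C, bond orders sum to 4 (valence 4) → 0 H
  atom 20: O, bond orders sum to 2 (valence 2) → 0 H
  atom 21: O, bond orders sum to 1 (valence 2) → 1 H
Totals → C:14, H:15, F:1, O:6.

C14H15FO6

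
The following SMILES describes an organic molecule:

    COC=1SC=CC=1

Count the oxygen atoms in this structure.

1

Scan the SMILES for O atoms (remember two-letter symbols like Cl and Br are single atoms).
Oxygen count: 1.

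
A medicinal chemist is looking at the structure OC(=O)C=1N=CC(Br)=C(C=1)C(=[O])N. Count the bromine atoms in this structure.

1

Scan the SMILES for Br atoms (remember two-letter symbols like Cl and Br are single atoms).
Bromine count: 1.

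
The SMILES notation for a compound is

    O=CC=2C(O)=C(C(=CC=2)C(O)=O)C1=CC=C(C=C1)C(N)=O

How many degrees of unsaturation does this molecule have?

Degree of unsaturation = (number of rings) + (number of π bonds).
Ring closures in the SMILES: 2.
π bonds: 9 double bonds (each 1 DoU) → 9 DoU from unsaturation.
Total DoU = 2 + 9 = 11.

11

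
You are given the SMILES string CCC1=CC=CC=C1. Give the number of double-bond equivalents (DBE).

Degree of unsaturation = (number of rings) + (number of π bonds).
Ring closures in the SMILES: 1.
π bonds: 3 double bonds (each 1 DoU) → 3 DoU from unsaturation.
Total DoU = 1 + 3 = 4.

4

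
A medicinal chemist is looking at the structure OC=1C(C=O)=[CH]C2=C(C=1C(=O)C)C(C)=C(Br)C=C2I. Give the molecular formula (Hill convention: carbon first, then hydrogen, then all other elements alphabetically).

C14H10BrIO3

Walk through each heavy atom and fill implicit hydrogens from standard valence (C 4, N 3, O 2, S 2, halogen 1):
  atom 1: O, bond orders sum to 1 (valence 2) → 1 H
  atom 2: C, bond orders sum to 4 (valence 4) → 0 H
  atom 3: C, bond orders sum to 4 (valence 4) → 0 H
  atom 4: C, bond orders sum to 3 (valence 4) → 1 H
  atom 5: O, bond orders sum to 2 (valence 2) → 0 H
  atom 6: C with explicit H count 1
  atom 7: C, bond orders sum to 4 (valence 4) → 0 H
  atom 8: C, bond orders sum to 4 (valence 4) → 0 H
  atom 9: C, bond orders sum to 4 (valence 4) → 0 H
  atom 10: C, bond orders sum to 4 (valence 4) → 0 H
  atom 11: O, bond orders sum to 2 (valence 2) → 0 H
  atom 12: C, bond orders sum to 1 (valence 4) → 3 H
  atom 13: C, bond orders sum to 4 (valence 4) → 0 H
  atom 14: C, bond orders sum to 1 (valence 4) → 3 H
  atom 15: C, bond orders sum to 4 (valence 4) → 0 H
  atom 16: Br (halogen, monovalent) → 0 H
  atom 17: C, bond orders sum to 3 (valence 4) → 1 H
  atom 18: C, bond orders sum to 4 (valence 4) → 0 H
  atom 19: I (halogen, monovalent) → 0 H
Totals → C:14, H:10, Br:1, I:1, O:3.
In Hill order: C14H10BrIO3.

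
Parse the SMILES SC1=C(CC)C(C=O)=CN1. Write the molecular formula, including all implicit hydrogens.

C7H9NOS

Walk through each heavy atom and fill implicit hydrogens from standard valence (C 4, N 3, O 2, S 2, halogen 1):
  atom 1: S, bond orders sum to 1 (valence 2) → 1 H
  atom 2: C, bond orders sum to 4 (valence 4) → 0 H
  atom 3: C, bond orders sum to 4 (valence 4) → 0 H
  atom 4: C, bond orders sum to 2 (valence 4) → 2 H
  atom 5: C, bond orders sum to 1 (valence 4) → 3 H
  atom 6: C, bond orders sum to 4 (valence 4) → 0 H
  atom 7: C, bond orders sum to 3 (valence 4) → 1 H
  atom 8: O, bond orders sum to 2 (valence 2) → 0 H
  atom 9: C, bond orders sum to 3 (valence 4) → 1 H
  atom 10: N, bond orders sum to 2 (valence 3) → 1 H
Totals → C:7, H:9, N:1, O:1, S:1.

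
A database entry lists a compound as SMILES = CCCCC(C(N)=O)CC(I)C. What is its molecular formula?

C9H18INO

Walk through each heavy atom and fill implicit hydrogens from standard valence (C 4, N 3, O 2, S 2, halogen 1):
  atom 1: C, bond orders sum to 1 (valence 4) → 3 H
  atom 2: C, bond orders sum to 2 (valence 4) → 2 H
  atom 3: C, bond orders sum to 2 (valence 4) → 2 H
  atom 4: C, bond orders sum to 2 (valence 4) → 2 H
  atom 5: C, bond orders sum to 3 (valence 4) → 1 H
  atom 6: C, bond orders sum to 4 (valence 4) → 0 H
  atom 7: N, bond orders sum to 1 (valence 3) → 2 H
  atom 8: O, bond orders sum to 2 (valence 2) → 0 H
  atom 9: C, bond orders sum to 2 (valence 4) → 2 H
  atom 10: C, bond orders sum to 3 (valence 4) → 1 H
  atom 11: I (halogen, monovalent) → 0 H
  atom 12: C, bond orders sum to 1 (valence 4) → 3 H
Totals → C:9, H:18, I:1, N:1, O:1.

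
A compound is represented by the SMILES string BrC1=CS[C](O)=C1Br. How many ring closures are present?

In SMILES, each pair of matching ring-closure digits denotes one ring-closing bond; the number of such bonds equals the number of independent rings.
Ring-closure bonds here: 1.

1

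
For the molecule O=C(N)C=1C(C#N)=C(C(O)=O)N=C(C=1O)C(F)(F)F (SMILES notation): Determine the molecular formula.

Walk through each heavy atom and fill implicit hydrogens from standard valence (C 4, N 3, O 2, S 2, halogen 1):
  atom 1: O, bond orders sum to 2 (valence 2) → 0 H
  atom 2: C, bond orders sum to 4 (valence 4) → 0 H
  atom 3: N, bond orders sum to 1 (valence 3) → 2 H
  atom 4: C, bond orders sum to 4 (valence 4) → 0 H
  atom 5: C, bond orders sum to 4 (valence 4) → 0 H
  atom 6: C, bond orders sum to 4 (valence 4) → 0 H
  atom 7: N, bond orders sum to 3 (valence 3) → 0 H
  atom 8: C, bond orders sum to 4 (valence 4) → 0 H
  atom 9: C, bond orders sum to 4 (valence 4) → 0 H
  atom 10: O, bond orders sum to 1 (valence 2) → 1 H
  atom 11: O, bond orders sum to 2 (valence 2) → 0 H
  atom 12: N, bond orders sum to 3 (valence 3) → 0 H
  atom 13: C, bond orders sum to 4 (valence 4) → 0 H
  atom 14: C, bond orders sum to 4 (valence 4) → 0 H
  atom 15: O, bond orders sum to 1 (valence 2) → 1 H
  atom 16: C, bond orders sum to 4 (valence 4) → 0 H
  atom 17: F (halogen, monovalent) → 0 H
  atom 18: F (halogen, monovalent) → 0 H
  atom 19: F (halogen, monovalent) → 0 H
Totals → C:9, H:4, F:3, N:3, O:4.

C9H4F3N3O4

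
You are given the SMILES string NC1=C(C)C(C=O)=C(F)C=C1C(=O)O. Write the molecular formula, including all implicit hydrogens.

C9H8FNO3

Walk through each heavy atom and fill implicit hydrogens from standard valence (C 4, N 3, O 2, S 2, halogen 1):
  atom 1: N, bond orders sum to 1 (valence 3) → 2 H
  atom 2: C, bond orders sum to 4 (valence 4) → 0 H
  atom 3: C, bond orders sum to 4 (valence 4) → 0 H
  atom 4: C, bond orders sum to 1 (valence 4) → 3 H
  atom 5: C, bond orders sum to 4 (valence 4) → 0 H
  atom 6: C, bond orders sum to 3 (valence 4) → 1 H
  atom 7: O, bond orders sum to 2 (valence 2) → 0 H
  atom 8: C, bond orders sum to 4 (valence 4) → 0 H
  atom 9: F (halogen, monovalent) → 0 H
  atom 10: C, bond orders sum to 3 (valence 4) → 1 H
  atom 11: C, bond orders sum to 4 (valence 4) → 0 H
  atom 12: C, bond orders sum to 4 (valence 4) → 0 H
  atom 13: O, bond orders sum to 2 (valence 2) → 0 H
  atom 14: O, bond orders sum to 1 (valence 2) → 1 H
Totals → C:9, H:8, F:1, N:1, O:3.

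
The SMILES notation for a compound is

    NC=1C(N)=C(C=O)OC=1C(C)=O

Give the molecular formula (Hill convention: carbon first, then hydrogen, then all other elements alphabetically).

C7H8N2O3

Walk through each heavy atom and fill implicit hydrogens from standard valence (C 4, N 3, O 2, S 2, halogen 1):
  atom 1: N, bond orders sum to 1 (valence 3) → 2 H
  atom 2: C, bond orders sum to 4 (valence 4) → 0 H
  atom 3: C, bond orders sum to 4 (valence 4) → 0 H
  atom 4: N, bond orders sum to 1 (valence 3) → 2 H
  atom 5: C, bond orders sum to 4 (valence 4) → 0 H
  atom 6: C, bond orders sum to 3 (valence 4) → 1 H
  atom 7: O, bond orders sum to 2 (valence 2) → 0 H
  atom 8: O, bond orders sum to 2 (valence 2) → 0 H
  atom 9: C, bond orders sum to 4 (valence 4) → 0 H
  atom 10: C, bond orders sum to 4 (valence 4) → 0 H
  atom 11: C, bond orders sum to 1 (valence 4) → 3 H
  atom 12: O, bond orders sum to 2 (valence 2) → 0 H
Totals → C:7, H:8, N:2, O:3.
In Hill order: C7H8N2O3.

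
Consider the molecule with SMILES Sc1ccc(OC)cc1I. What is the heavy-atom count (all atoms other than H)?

Every atom symbol written in the SMILES (organic subset) is one heavy atom; implicit H are not written.
Heavy atoms by element → C:7, I:1, O:1, S:1.
Total: 10.

10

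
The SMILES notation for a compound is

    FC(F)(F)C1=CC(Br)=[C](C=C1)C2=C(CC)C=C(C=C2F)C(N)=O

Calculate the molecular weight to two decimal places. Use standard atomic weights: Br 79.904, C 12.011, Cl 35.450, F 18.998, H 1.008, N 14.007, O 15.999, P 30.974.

First, the molecular formula is C16H12BrF4NO (counting implicit H from valence).
  Br: 1 × 79.904 = 79.904
  C: 16 × 12.011 = 192.176
  F: 4 × 18.998 = 75.992
  H: 12 × 1.008 = 12.096
  N: 1 × 14.007 = 14.007
  O: 1 × 15.999 = 15.999
Sum: 1×79.904 + 16×12.011 + 4×18.998 + 12×1.008 + 1×14.007 + 1×15.999 = 390.174 → 390.17 g/mol.

390.17 g/mol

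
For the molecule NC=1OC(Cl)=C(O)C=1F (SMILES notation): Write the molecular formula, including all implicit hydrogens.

C4H3ClFNO2

Walk through each heavy atom and fill implicit hydrogens from standard valence (C 4, N 3, O 2, S 2, halogen 1):
  atom 1: N, bond orders sum to 1 (valence 3) → 2 H
  atom 2: C, bond orders sum to 4 (valence 4) → 0 H
  atom 3: O, bond orders sum to 2 (valence 2) → 0 H
  atom 4: C, bond orders sum to 4 (valence 4) → 0 H
  atom 5: Cl (halogen, monovalent) → 0 H
  atom 6: C, bond orders sum to 4 (valence 4) → 0 H
  atom 7: O, bond orders sum to 1 (valence 2) → 1 H
  atom 8: C, bond orders sum to 4 (valence 4) → 0 H
  atom 9: F (halogen, monovalent) → 0 H
Totals → C:4, H:3, Cl:1, F:1, N:1, O:2.
In Hill order: C4H3ClFNO2.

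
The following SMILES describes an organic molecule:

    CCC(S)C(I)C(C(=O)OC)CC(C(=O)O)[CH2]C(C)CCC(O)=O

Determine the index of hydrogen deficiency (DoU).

3

Molecular formula: C16H27IO6S.
DoU = (2C + 2 + N − H − X) / 2, where X is the halogen count and O/S are ignored.
    = (2·16 + 2 + 0 − 27 − 1) / 2 = 6 / 2 = 3.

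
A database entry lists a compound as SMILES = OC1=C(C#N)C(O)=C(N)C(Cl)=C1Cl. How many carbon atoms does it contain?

7

Count every carbon token in the SMILES (each C, including those in ring-closure positions and inside branches).
Carbon count: 7.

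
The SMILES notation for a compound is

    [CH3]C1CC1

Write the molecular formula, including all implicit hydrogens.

C4H8

Walk through each heavy atom and fill implicit hydrogens from standard valence (C 4, N 3, O 2, S 2, halogen 1):
  atom 1: C with explicit H count 3
  atom 2: C, bond orders sum to 3 (valence 4) → 1 H
  atom 3: C, bond orders sum to 2 (valence 4) → 2 H
  atom 4: C, bond orders sum to 2 (valence 4) → 2 H
Totals → C:4, H:8.
In Hill order: C4H8.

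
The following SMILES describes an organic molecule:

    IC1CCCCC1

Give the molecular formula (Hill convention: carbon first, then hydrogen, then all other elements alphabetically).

C6H11I

Walk through each heavy atom and fill implicit hydrogens from standard valence (C 4, N 3, O 2, S 2, halogen 1):
  atom 1: I (halogen, monovalent) → 0 H
  atom 2: C, bond orders sum to 3 (valence 4) → 1 H
  atom 3: C, bond orders sum to 2 (valence 4) → 2 H
  atom 4: C, bond orders sum to 2 (valence 4) → 2 H
  atom 5: C, bond orders sum to 2 (valence 4) → 2 H
  atom 6: C, bond orders sum to 2 (valence 4) → 2 H
  atom 7: C, bond orders sum to 2 (valence 4) → 2 H
Totals → C:6, H:11, I:1.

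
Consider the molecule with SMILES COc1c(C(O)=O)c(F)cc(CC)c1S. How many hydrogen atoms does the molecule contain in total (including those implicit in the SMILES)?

Walk through each heavy atom and fill implicit hydrogens from standard valence (C 4, N 3, O 2, S 2, halogen 1); for lowercase aromatic atoms, an aromatic c carries 1 H when it has two neighbours and 0 H with three, and aromatic n carries 0 H:
  atom 1: C, bond orders sum to 1 (valence 4) → 3 H
  atom 2: O, bond orders sum to 2 (valence 2) → 0 H
  atom 3: aromatic c, 3 neighbours → 0 H
  atom 4: aromatic c, 3 neighbours → 0 H
  atom 5: C, bond orders sum to 4 (valence 4) → 0 H
  atom 6: O, bond orders sum to 1 (valence 2) → 1 H
  atom 7: O, bond orders sum to 2 (valence 2) → 0 H
  atom 8: aromatic c, 3 neighbours → 0 H
  atom 9: F (halogen, monovalent) → 0 H
  atom 10: aromatic c, 2 neighbours → 1 H
  atom 11: aromatic c, 3 neighbours → 0 H
  atom 12: C, bond orders sum to 2 (valence 4) → 2 H
  atom 13: C, bond orders sum to 1 (valence 4) → 3 H
  atom 14: aromatic c, 3 neighbours → 0 H
  atom 15: S, bond orders sum to 1 (valence 2) → 1 H
Total hydrogens: 11.

11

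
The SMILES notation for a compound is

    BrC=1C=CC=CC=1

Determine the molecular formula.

Walk through each heavy atom and fill implicit hydrogens from standard valence (C 4, N 3, O 2, S 2, halogen 1):
  atom 1: Br (halogen, monovalent) → 0 H
  atom 2: C, bond orders sum to 4 (valence 4) → 0 H
  atom 3: C, bond orders sum to 3 (valence 4) → 1 H
  atom 4: C, bond orders sum to 3 (valence 4) → 1 H
  atom 5: C, bond orders sum to 3 (valence 4) → 1 H
  atom 6: C, bond orders sum to 3 (valence 4) → 1 H
  atom 7: C, bond orders sum to 3 (valence 4) → 1 H
Totals → C:6, H:5, Br:1.
In Hill order: C6H5Br.

C6H5Br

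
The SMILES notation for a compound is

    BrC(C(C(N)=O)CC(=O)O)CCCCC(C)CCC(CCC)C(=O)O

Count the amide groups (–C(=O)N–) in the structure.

The amide motif appears at heavy-atom position 4 in the SMILES.
Other groups present: 2 carboxylic acid.
Amide count: 1.

1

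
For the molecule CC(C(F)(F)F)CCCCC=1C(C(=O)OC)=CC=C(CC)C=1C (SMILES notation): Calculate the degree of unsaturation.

5

Molecular formula: C18H25F3O2.
DoU = (2C + 2 + N − H − X) / 2, where X is the halogen count and O/S are ignored.
    = (2·18 + 2 + 0 − 25 − 3) / 2 = 10 / 2 = 5.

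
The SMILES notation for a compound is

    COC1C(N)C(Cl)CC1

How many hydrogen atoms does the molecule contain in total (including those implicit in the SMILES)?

Walk through each heavy atom and fill implicit hydrogens from standard valence (C 4, N 3, O 2, S 2, halogen 1):
  atom 1: C, bond orders sum to 1 (valence 4) → 3 H
  atom 2: O, bond orders sum to 2 (valence 2) → 0 H
  atom 3: C, bond orders sum to 3 (valence 4) → 1 H
  atom 4: C, bond orders sum to 3 (valence 4) → 1 H
  atom 5: N, bond orders sum to 1 (valence 3) → 2 H
  atom 6: C, bond orders sum to 3 (valence 4) → 1 H
  atom 7: Cl (halogen, monovalent) → 0 H
  atom 8: C, bond orders sum to 2 (valence 4) → 2 H
  atom 9: C, bond orders sum to 2 (valence 4) → 2 H
Total hydrogens: 12.

12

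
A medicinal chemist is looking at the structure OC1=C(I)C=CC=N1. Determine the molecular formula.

Walk through each heavy atom and fill implicit hydrogens from standard valence (C 4, N 3, O 2, S 2, halogen 1):
  atom 1: O, bond orders sum to 1 (valence 2) → 1 H
  atom 2: C, bond orders sum to 4 (valence 4) → 0 H
  atom 3: C, bond orders sum to 4 (valence 4) → 0 H
  atom 4: I (halogen, monovalent) → 0 H
  atom 5: C, bond orders sum to 3 (valence 4) → 1 H
  atom 6: C, bond orders sum to 3 (valence 4) → 1 H
  atom 7: C, bond orders sum to 3 (valence 4) → 1 H
  atom 8: N, bond orders sum to 3 (valence 3) → 0 H
Totals → C:5, H:4, I:1, N:1, O:1.
In Hill order: C5H4INO.

C5H4INO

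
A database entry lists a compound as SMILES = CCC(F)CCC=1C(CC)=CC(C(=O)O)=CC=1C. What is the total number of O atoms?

Scan the SMILES for O atoms (remember two-letter symbols like Cl and Br are single atoms).
Oxygen count: 2.

2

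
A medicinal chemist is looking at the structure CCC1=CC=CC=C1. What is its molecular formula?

Walk through each heavy atom and fill implicit hydrogens from standard valence (C 4, N 3, O 2, S 2, halogen 1):
  atom 1: C, bond orders sum to 1 (valence 4) → 3 H
  atom 2: C, bond orders sum to 2 (valence 4) → 2 H
  atom 3: C, bond orders sum to 4 (valence 4) → 0 H
  atom 4: C, bond orders sum to 3 (valence 4) → 1 H
  atom 5: C, bond orders sum to 3 (valence 4) → 1 H
  atom 6: C, bond orders sum to 3 (valence 4) → 1 H
  atom 7: C, bond orders sum to 3 (valence 4) → 1 H
  atom 8: C, bond orders sum to 3 (valence 4) → 1 H
Totals → C:8, H:10.

C8H10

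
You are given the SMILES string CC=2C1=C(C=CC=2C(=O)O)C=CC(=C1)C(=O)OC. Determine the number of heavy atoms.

Every atom symbol written in the SMILES (organic subset) is one heavy atom; implicit H are not written.
Heavy atoms by element → C:14, O:4.
Total: 18.

18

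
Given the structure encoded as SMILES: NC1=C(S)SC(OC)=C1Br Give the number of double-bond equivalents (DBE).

3

Molecular formula: C5H6BrNOS2.
DoU = (2C + 2 + N − H − X) / 2, where X is the halogen count and O/S are ignored.
    = (2·5 + 2 + 1 − 6 − 1) / 2 = 6 / 2 = 3.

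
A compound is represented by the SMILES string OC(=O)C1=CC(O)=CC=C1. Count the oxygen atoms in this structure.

Scan the SMILES for O atoms (remember two-letter symbols like Cl and Br are single atoms).
Oxygen count: 3.

3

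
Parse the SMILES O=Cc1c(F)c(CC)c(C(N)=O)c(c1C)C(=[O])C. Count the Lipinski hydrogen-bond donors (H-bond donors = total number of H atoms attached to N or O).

2

Donors: find every N or O and count the H atoms it carries.
  atom 1 (O): bond orders sum to 2 → 0 H
  atom 11 (N): bond orders sum to 1 → 2 H
  atom 12 (O): bond orders sum to 2 → 0 H
  atom 17 (O): bond orders sum to 2 → 0 H
Lipinski HBD = 2.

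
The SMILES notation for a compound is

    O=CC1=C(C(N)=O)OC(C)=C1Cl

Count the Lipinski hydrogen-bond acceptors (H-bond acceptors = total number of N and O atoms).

4

N atoms: 1; O atoms: 3.
Lipinski HBA = 1 + 3 = 4.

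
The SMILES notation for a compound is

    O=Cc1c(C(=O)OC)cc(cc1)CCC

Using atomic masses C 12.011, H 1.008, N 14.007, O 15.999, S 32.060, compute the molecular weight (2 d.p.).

206.24 g/mol

First, the molecular formula is C12H14O3 (counting implicit H from valence).
  C: 12 × 12.011 = 144.132
  H: 14 × 1.008 = 14.112
  O: 3 × 15.999 = 47.997
Sum: 12×12.011 + 14×1.008 + 3×15.999 = 206.241 → 206.24 g/mol.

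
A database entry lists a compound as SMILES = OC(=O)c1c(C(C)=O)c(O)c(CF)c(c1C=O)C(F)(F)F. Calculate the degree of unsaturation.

Molecular formula: C12H8F4O5.
DoU = (2C + 2 + N − H − X) / 2, where X is the halogen count and O/S are ignored.
    = (2·12 + 2 + 0 − 8 − 4) / 2 = 14 / 2 = 7.

7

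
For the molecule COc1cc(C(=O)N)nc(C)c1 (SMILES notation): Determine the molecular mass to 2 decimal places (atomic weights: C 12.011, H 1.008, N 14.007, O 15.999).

166.18 g/mol

First, the molecular formula is C8H10N2O2 (counting implicit H from valence).
  C: 8 × 12.011 = 96.088
  H: 10 × 1.008 = 10.080
  N: 2 × 14.007 = 28.014
  O: 2 × 15.999 = 31.998
Sum: 8×12.011 + 10×1.008 + 2×14.007 + 2×15.999 = 166.180 → 166.18 g/mol.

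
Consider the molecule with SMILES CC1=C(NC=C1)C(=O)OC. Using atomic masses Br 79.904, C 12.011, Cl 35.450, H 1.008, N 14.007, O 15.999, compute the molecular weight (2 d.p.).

First, the molecular formula is C7H9NO2 (counting implicit H from valence).
  C: 7 × 12.011 = 84.077
  H: 9 × 1.008 = 9.072
  N: 1 × 14.007 = 14.007
  O: 2 × 15.999 = 31.998
Sum: 7×12.011 + 9×1.008 + 1×14.007 + 2×15.999 = 139.154 → 139.15 g/mol.

139.15 g/mol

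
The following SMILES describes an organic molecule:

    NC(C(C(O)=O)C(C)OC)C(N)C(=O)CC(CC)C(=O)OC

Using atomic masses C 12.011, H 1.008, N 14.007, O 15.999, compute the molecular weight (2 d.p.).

318.37 g/mol

First, the molecular formula is C14H26N2O6 (counting implicit H from valence).
  C: 14 × 12.011 = 168.154
  H: 26 × 1.008 = 26.208
  N: 2 × 14.007 = 28.014
  O: 6 × 15.999 = 95.994
Sum: 14×12.011 + 26×1.008 + 2×14.007 + 6×15.999 = 318.370 → 318.37 g/mol.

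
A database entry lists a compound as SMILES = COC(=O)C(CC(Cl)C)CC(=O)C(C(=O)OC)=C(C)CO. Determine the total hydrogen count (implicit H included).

Walk through each heavy atom and fill implicit hydrogens from standard valence (C 4, N 3, O 2, S 2, halogen 1):
  atom 1: C, bond orders sum to 1 (valence 4) → 3 H
  atom 2: O, bond orders sum to 2 (valence 2) → 0 H
  atom 3: C, bond orders sum to 4 (valence 4) → 0 H
  atom 4: O, bond orders sum to 2 (valence 2) → 0 H
  atom 5: C, bond orders sum to 3 (valence 4) → 1 H
  atom 6: C, bond orders sum to 2 (valence 4) → 2 H
  atom 7: C, bond orders sum to 3 (valence 4) → 1 H
  atom 8: Cl (halogen, monovalent) → 0 H
  atom 9: C, bond orders sum to 1 (valence 4) → 3 H
  atom 10: C, bond orders sum to 2 (valence 4) → 2 H
  atom 11: C, bond orders sum to 4 (valence 4) → 0 H
  atom 12: O, bond orders sum to 2 (valence 2) → 0 H
  atom 13: C, bond orders sum to 4 (valence 4) → 0 H
  atom 14: C, bond orders sum to 4 (valence 4) → 0 H
  atom 15: O, bond orders sum to 2 (valence 2) → 0 H
  atom 16: O, bond orders sum to 2 (valence 2) → 0 H
  atom 17: C, bond orders sum to 1 (valence 4) → 3 H
  atom 18: C, bond orders sum to 4 (valence 4) → 0 H
  atom 19: C, bond orders sum to 1 (valence 4) → 3 H
  atom 20: C, bond orders sum to 2 (valence 4) → 2 H
  atom 21: O, bond orders sum to 1 (valence 2) → 1 H
Total hydrogens: 21.

21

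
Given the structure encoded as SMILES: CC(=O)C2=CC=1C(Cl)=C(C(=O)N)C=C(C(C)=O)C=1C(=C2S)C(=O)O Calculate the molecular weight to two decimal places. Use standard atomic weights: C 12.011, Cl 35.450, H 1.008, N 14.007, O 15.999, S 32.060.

First, the molecular formula is C16H12ClNO5S (counting implicit H from valence).
  C: 16 × 12.011 = 192.176
  Cl: 1 × 35.450 = 35.450
  H: 12 × 1.008 = 12.096
  N: 1 × 14.007 = 14.007
  O: 5 × 15.999 = 79.995
  S: 1 × 32.060 = 32.060
Sum: 16×12.011 + 1×35.450 + 12×1.008 + 1×14.007 + 5×15.999 + 1×32.060 = 365.784 → 365.78 g/mol.

365.78 g/mol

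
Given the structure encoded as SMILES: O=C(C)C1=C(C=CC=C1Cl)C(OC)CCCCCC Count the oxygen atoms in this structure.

Scan the SMILES for O atoms (remember two-letter symbols like Cl and Br are single atoms).
Oxygen count: 2.

2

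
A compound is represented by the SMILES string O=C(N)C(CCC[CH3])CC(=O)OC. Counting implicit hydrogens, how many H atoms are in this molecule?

17

Walk through each heavy atom and fill implicit hydrogens from standard valence (C 4, N 3, O 2, S 2, halogen 1):
  atom 1: O, bond orders sum to 2 (valence 2) → 0 H
  atom 2: C, bond orders sum to 4 (valence 4) → 0 H
  atom 3: N, bond orders sum to 1 (valence 3) → 2 H
  atom 4: C, bond orders sum to 3 (valence 4) → 1 H
  atom 5: C, bond orders sum to 2 (valence 4) → 2 H
  atom 6: C, bond orders sum to 2 (valence 4) → 2 H
  atom 7: C, bond orders sum to 2 (valence 4) → 2 H
  atom 8: C with explicit H count 3
  atom 9: C, bond orders sum to 2 (valence 4) → 2 H
  atom 10: C, bond orders sum to 4 (valence 4) → 0 H
  atom 11: O, bond orders sum to 2 (valence 2) → 0 H
  atom 12: O, bond orders sum to 2 (valence 2) → 0 H
  atom 13: C, bond orders sum to 1 (valence 4) → 3 H
Total hydrogens: 17.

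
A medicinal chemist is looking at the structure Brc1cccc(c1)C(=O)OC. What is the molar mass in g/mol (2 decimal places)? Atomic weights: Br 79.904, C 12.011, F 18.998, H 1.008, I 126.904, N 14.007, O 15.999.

First, the molecular formula is C8H7BrO2 (counting implicit H from valence).
  Br: 1 × 79.904 = 79.904
  C: 8 × 12.011 = 96.088
  H: 7 × 1.008 = 7.056
  O: 2 × 15.999 = 31.998
Sum: 1×79.904 + 8×12.011 + 7×1.008 + 2×15.999 = 215.046 → 215.05 g/mol.

215.05 g/mol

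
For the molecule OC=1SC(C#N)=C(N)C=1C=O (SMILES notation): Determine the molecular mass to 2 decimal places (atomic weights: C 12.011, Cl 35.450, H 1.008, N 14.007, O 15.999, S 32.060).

First, the molecular formula is C6H4N2O2S (counting implicit H from valence).
  C: 6 × 12.011 = 72.066
  H: 4 × 1.008 = 4.032
  N: 2 × 14.007 = 28.014
  O: 2 × 15.999 = 31.998
  S: 1 × 32.060 = 32.060
Sum: 6×12.011 + 4×1.008 + 2×14.007 + 2×15.999 + 1×32.060 = 168.170 → 168.17 g/mol.

168.17 g/mol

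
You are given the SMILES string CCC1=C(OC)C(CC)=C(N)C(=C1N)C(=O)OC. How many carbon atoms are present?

Count every carbon token in the SMILES (each C, including those in ring-closure positions and inside branches).
Carbon count: 13.

13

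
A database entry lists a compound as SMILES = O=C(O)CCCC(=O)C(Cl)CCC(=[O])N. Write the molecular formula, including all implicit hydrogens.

Walk through each heavy atom and fill implicit hydrogens from standard valence (C 4, N 3, O 2, S 2, halogen 1):
  atom 1: O, bond orders sum to 2 (valence 2) → 0 H
  atom 2: C, bond orders sum to 4 (valence 4) → 0 H
  atom 3: O, bond orders sum to 1 (valence 2) → 1 H
  atom 4: C, bond orders sum to 2 (valence 4) → 2 H
  atom 5: C, bond orders sum to 2 (valence 4) → 2 H
  atom 6: C, bond orders sum to 2 (valence 4) → 2 H
  atom 7: C, bond orders sum to 4 (valence 4) → 0 H
  atom 8: O, bond orders sum to 2 (valence 2) → 0 H
  atom 9: C, bond orders sum to 3 (valence 4) → 1 H
  atom 10: Cl (halogen, monovalent) → 0 H
  atom 11: C, bond orders sum to 2 (valence 4) → 2 H
  atom 12: C, bond orders sum to 2 (valence 4) → 2 H
  atom 13: C, bond orders sum to 4 (valence 4) → 0 H
  atom 14: O with explicit H count 0
  atom 15: N, bond orders sum to 1 (valence 3) → 2 H
Totals → C:9, H:14, Cl:1, N:1, O:4.

C9H14ClNO4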